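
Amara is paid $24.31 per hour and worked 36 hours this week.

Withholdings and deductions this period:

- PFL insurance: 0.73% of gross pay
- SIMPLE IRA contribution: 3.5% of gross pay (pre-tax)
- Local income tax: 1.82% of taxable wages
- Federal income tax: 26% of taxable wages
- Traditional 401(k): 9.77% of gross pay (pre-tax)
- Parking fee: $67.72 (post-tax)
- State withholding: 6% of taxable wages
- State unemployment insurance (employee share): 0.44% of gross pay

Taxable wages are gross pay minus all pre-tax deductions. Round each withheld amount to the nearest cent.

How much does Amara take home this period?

$424.37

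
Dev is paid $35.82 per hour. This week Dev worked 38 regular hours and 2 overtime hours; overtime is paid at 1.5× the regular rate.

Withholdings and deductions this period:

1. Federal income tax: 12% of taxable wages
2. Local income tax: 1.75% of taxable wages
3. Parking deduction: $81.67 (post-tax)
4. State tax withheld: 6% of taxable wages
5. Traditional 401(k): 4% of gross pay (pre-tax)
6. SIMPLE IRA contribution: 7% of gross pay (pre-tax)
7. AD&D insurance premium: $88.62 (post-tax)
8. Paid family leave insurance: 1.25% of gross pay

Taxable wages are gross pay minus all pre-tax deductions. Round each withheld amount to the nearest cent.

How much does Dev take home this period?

$860.29

Regular pay: 38 × $35.82 = $1,361.16
Overtime pay: 2 × $35.82 × 1.5 = $107.46
Gross pay = $1,361.16 + $107.46 = $1,468.62
SIMPLE IRA contribution: $1,468.62 × 0.07 = $102.80
Traditional 401(k): $1,468.62 × 0.04 = $58.74
Pre-tax total = $102.80 + $58.74 = $161.54
Taxable wages = $1,468.62 − $161.54 = $1,307.08
Federal income tax: $1,307.08 × 0.12 = $156.85
State tax withheld: $1,307.08 × 0.06 = $78.42
Local income tax: $1,307.08 × 0.0175 = $22.87
Paid family leave insurance: $1,468.62 × 0.0125 = $18.36
AD&D insurance premium: $88.62
Parking deduction: $81.67
Total deductions = $102.80 + $58.74 + $156.85 + $78.42 + $22.87 + $18.36 + $88.62 + $81.67 = $608.33
Net pay = $1,468.62 − $608.33 = $860.29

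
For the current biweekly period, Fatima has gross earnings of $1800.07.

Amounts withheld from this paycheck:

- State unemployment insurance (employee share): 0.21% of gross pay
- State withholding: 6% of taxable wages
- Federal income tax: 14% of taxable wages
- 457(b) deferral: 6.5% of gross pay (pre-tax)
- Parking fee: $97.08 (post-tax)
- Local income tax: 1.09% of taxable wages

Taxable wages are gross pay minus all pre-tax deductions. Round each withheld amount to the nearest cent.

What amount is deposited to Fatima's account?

457(b) deferral: $1800.07 × 0.065 = $117.00
Taxable wages = $1800.07 − $117.00 = $1683.07
Local income tax: $1683.07 × 0.0109 = $18.35
State withholding: $1683.07 × 0.06 = $100.98
Federal income tax: $1683.07 × 0.14 = $235.63
State unemployment insurance (employee share): $1800.07 × 0.0021 = $3.78
Parking fee: $97.08
Total deductions = $117.00 + $18.35 + $100.98 + $235.63 + $3.78 + $97.08 = $572.82
Net pay = $1800.07 − $572.82 = $1227.25

$1227.25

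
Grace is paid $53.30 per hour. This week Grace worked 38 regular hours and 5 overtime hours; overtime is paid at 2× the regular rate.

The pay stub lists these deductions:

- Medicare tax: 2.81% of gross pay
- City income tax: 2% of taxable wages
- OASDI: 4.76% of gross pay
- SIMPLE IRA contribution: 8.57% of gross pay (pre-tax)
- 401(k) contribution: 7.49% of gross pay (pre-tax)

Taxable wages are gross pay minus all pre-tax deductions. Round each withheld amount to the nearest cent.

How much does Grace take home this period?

Regular pay: 38 × $53.30 = $2,025.40
Overtime pay: 5 × $53.30 × 2 = $533.00
Gross pay = $2,025.40 + $533.00 = $2,558.40
SIMPLE IRA contribution: $2,558.40 × 0.0857 = $219.25
401(k) contribution: $2,558.40 × 0.0749 = $191.62
Pre-tax total = $219.25 + $191.62 = $410.87
Taxable wages = $2,558.40 − $410.87 = $2,147.53
City income tax: $2,147.53 × 0.02 = $42.95
OASDI: $2,558.40 × 0.0476 = $121.78
Medicare tax: $2,558.40 × 0.0281 = $71.89
Total deductions = $219.25 + $191.62 + $42.95 + $121.78 + $71.89 = $647.49
Net pay = $2,558.40 − $647.49 = $1,910.91

$1,910.91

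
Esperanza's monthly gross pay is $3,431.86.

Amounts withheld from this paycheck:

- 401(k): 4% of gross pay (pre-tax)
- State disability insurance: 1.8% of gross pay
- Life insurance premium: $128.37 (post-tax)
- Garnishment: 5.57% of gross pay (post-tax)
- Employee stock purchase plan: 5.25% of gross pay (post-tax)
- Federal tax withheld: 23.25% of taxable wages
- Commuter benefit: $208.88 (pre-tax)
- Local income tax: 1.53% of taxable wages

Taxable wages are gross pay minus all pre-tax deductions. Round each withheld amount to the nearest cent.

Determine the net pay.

Commuter benefit: $208.88
401(k): $3,431.86 × 0.04 = $137.27
Pre-tax total = $208.88 + $137.27 = $346.15
Taxable wages = $3,431.86 − $346.15 = $3,085.71
Federal tax withheld: $3,085.71 × 0.2325 = $717.43
Local income tax: $3,085.71 × 0.0153 = $47.21
State disability insurance: $3,431.86 × 0.018 = $61.77
Garnishment: $3,431.86 × 0.0557 = $191.15
Employee stock purchase plan: $3,431.86 × 0.0525 = $180.17
Life insurance premium: $128.37
Total deductions = $208.88 + $137.27 + $717.43 + $47.21 + $61.77 + $191.15 + $180.17 + $128.37 = $1,672.25
Net pay = $3,431.86 − $1,672.25 = $1,759.61

$1,759.61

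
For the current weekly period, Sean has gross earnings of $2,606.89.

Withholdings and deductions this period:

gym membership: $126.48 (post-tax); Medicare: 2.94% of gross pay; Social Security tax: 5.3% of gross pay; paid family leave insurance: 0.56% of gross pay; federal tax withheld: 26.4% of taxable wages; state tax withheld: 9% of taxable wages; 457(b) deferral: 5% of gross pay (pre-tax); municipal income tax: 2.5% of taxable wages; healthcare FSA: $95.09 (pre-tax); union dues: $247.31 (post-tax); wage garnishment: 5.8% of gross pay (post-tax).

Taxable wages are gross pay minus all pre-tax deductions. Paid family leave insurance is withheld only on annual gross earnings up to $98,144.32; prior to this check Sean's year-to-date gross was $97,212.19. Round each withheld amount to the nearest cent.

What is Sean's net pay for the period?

Healthcare FSA: $95.09
457(b) deferral: $2,606.89 × 0.05 = $130.34
Pre-tax total = $95.09 + $130.34 = $225.43
Taxable wages = $2,606.89 − $225.43 = $2,381.46
State tax withheld: $2,381.46 × 0.09 = $214.33
Municipal income tax: $2,381.46 × 0.025 = $59.54
Federal tax withheld: $2,381.46 × 0.264 = $628.71
Social Security tax: $2,606.89 × 0.053 = $138.17
Medicare: $2,606.89 × 0.0294 = $76.64
Paid family leave insurance: only $98,144.32 − $97,212.19 = $932.13 of this check is subject → $932.13 × 0.0056 = $5.22
Gym membership: $126.48
Union dues: $247.31
Wage garnishment: $2,606.89 × 0.058 = $151.20
Total deductions = $95.09 + $130.34 + $214.33 + $59.54 + $628.71 + $138.17 + $76.64 + $5.22 + $126.48 + $247.31 + $151.20 = $1,873.03
Net pay = $2,606.89 − $1,873.03 = $733.86

$733.86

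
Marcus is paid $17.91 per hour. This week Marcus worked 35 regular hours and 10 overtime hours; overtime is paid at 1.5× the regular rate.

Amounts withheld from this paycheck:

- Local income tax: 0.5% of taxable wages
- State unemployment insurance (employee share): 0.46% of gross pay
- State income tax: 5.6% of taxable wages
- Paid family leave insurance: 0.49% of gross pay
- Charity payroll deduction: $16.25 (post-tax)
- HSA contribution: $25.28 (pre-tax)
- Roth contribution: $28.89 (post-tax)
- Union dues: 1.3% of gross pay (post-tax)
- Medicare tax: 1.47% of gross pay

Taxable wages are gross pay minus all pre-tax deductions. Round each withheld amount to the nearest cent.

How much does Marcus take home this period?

Regular pay: 35 × $17.91 = $626.85
Overtime pay: 10 × $17.91 × 1.5 = $268.65
Gross pay = $626.85 + $268.65 = $895.50
HSA contribution: $25.28
Taxable wages = $895.50 − $25.28 = $870.22
Local income tax: $870.22 × 0.005 = $4.35
State income tax: $870.22 × 0.056 = $48.73
Paid family leave insurance: $895.50 × 0.0049 = $4.39
Medicare tax: $895.50 × 0.0147 = $13.16
State unemployment insurance (employee share): $895.50 × 0.0046 = $4.12
Charity payroll deduction: $16.25
Roth contribution: $28.89
Union dues: $895.50 × 0.013 = $11.64
Total deductions = $25.28 + $4.35 + $48.73 + $4.39 + $13.16 + $4.12 + $16.25 + $28.89 + $11.64 = $156.81
Net pay = $895.50 − $156.81 = $738.69

$738.69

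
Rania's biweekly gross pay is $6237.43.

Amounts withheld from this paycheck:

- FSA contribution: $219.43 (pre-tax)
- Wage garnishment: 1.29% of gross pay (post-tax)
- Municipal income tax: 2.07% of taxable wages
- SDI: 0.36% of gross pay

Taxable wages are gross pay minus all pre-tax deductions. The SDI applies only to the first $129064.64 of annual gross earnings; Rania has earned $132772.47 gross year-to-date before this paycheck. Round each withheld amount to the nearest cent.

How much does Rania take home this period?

FSA contribution: $219.43
Taxable wages = $6237.43 − $219.43 = $6018.00
Municipal income tax: $6018.00 × 0.0207 = $124.57
SDI: annual cap $129064.64 already reached (YTD $132772.47), so $0.00
Wage garnishment: $6237.43 × 0.0129 = $80.46
Total deductions = $219.43 + $124.57 + $0.00 + $80.46 = $424.46
Net pay = $6237.43 − $424.46 = $5812.97

$5812.97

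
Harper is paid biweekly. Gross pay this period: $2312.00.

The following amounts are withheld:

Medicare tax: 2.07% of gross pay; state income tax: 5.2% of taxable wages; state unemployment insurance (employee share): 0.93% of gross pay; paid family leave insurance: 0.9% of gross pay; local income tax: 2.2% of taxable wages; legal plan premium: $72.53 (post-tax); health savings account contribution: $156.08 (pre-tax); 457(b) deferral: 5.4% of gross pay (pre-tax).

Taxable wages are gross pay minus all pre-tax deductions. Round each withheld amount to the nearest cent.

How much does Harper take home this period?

$1718.07

Health savings account contribution: $156.08
457(b) deferral: $2312.00 × 0.054 = $124.85
Pre-tax total = $156.08 + $124.85 = $280.93
Taxable wages = $2312.00 − $280.93 = $2031.07
State income tax: $2031.07 × 0.052 = $105.62
Local income tax: $2031.07 × 0.022 = $44.68
Medicare tax: $2312.00 × 0.0207 = $47.86
Paid family leave insurance: $2312.00 × 0.009 = $20.81
State unemployment insurance (employee share): $2312.00 × 0.0093 = $21.50
Legal plan premium: $72.53
Total deductions = $156.08 + $124.85 + $105.62 + $44.68 + $47.86 + $20.81 + $21.50 + $72.53 = $593.93
Net pay = $2312.00 − $593.93 = $1718.07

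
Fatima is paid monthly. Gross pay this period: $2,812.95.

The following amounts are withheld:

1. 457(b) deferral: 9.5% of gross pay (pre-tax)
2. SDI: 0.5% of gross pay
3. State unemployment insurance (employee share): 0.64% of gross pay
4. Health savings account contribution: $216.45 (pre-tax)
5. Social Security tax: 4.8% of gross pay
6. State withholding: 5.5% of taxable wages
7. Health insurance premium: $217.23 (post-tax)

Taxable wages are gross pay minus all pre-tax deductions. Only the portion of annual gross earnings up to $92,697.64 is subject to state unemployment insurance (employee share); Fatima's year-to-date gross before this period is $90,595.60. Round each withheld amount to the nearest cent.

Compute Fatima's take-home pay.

$1,821.40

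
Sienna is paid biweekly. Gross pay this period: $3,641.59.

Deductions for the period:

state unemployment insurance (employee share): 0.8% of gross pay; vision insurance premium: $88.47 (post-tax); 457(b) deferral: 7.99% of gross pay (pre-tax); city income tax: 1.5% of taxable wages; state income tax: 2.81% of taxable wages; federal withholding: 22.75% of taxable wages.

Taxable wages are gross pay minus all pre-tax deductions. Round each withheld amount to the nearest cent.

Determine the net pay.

$2,326.35

457(b) deferral: $3,641.59 × 0.0799 = $290.96
Taxable wages = $3,641.59 − $290.96 = $3,350.63
State income tax: $3,350.63 × 0.0281 = $94.15
Federal withholding: $3,350.63 × 0.2275 = $762.27
City income tax: $3,350.63 × 0.015 = $50.26
State unemployment insurance (employee share): $3,641.59 × 0.008 = $29.13
Vision insurance premium: $88.47
Total deductions = $290.96 + $94.15 + $762.27 + $50.26 + $29.13 + $88.47 = $1,315.24
Net pay = $3,641.59 − $1,315.24 = $2,326.35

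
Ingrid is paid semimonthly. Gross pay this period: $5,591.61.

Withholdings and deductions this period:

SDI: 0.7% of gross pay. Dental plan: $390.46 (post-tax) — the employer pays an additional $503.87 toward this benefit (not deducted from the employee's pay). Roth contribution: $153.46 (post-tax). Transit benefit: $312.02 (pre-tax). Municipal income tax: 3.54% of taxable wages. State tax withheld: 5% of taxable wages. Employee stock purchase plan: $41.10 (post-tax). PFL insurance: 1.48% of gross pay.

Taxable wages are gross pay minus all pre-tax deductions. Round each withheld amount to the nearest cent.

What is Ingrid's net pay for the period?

$4,121.79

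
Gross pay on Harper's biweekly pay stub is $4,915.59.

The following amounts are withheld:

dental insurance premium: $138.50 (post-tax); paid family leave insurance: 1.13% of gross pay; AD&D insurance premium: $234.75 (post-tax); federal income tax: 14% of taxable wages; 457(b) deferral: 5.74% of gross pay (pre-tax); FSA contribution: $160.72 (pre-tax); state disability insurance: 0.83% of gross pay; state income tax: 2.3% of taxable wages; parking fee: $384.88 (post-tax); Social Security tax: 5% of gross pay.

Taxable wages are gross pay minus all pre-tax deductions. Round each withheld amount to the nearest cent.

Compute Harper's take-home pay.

$2,643.41

457(b) deferral: $4,915.59 × 0.0574 = $282.15
FSA contribution: $160.72
Pre-tax total = $282.15 + $160.72 = $442.87
Taxable wages = $4,915.59 − $442.87 = $4,472.72
Federal income tax: $4,472.72 × 0.14 = $626.18
State income tax: $4,472.72 × 0.023 = $102.87
Social Security tax: $4,915.59 × 0.05 = $245.78
Paid family leave insurance: $4,915.59 × 0.0113 = $55.55
State disability insurance: $4,915.59 × 0.0083 = $40.80
Parking fee: $384.88
Dental insurance premium: $138.50
AD&D insurance premium: $234.75
Total deductions = $282.15 + $160.72 + $626.18 + $102.87 + $245.78 + $55.55 + $40.80 + $384.88 + $138.50 + $234.75 = $2,272.18
Net pay = $4,915.59 − $2,272.18 = $2,643.41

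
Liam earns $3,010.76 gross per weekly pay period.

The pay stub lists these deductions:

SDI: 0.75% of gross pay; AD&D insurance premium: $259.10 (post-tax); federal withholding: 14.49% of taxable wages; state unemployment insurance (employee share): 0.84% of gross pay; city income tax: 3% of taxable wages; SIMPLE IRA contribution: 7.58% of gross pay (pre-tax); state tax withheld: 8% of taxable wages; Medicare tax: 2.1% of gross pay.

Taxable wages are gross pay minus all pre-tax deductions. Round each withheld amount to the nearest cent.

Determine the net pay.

$1,703.07

SIMPLE IRA contribution: $3,010.76 × 0.0758 = $228.22
Taxable wages = $3,010.76 − $228.22 = $2,782.54
State tax withheld: $2,782.54 × 0.08 = $222.60
Federal withholding: $2,782.54 × 0.1449 = $403.19
City income tax: $2,782.54 × 0.03 = $83.48
State unemployment insurance (employee share): $3,010.76 × 0.0084 = $25.29
SDI: $3,010.76 × 0.0075 = $22.58
Medicare tax: $3,010.76 × 0.021 = $63.23
AD&D insurance premium: $259.10
Total deductions = $228.22 + $222.60 + $403.19 + $83.48 + $25.29 + $22.58 + $63.23 + $259.10 = $1,307.69
Net pay = $3,010.76 − $1,307.69 = $1,703.07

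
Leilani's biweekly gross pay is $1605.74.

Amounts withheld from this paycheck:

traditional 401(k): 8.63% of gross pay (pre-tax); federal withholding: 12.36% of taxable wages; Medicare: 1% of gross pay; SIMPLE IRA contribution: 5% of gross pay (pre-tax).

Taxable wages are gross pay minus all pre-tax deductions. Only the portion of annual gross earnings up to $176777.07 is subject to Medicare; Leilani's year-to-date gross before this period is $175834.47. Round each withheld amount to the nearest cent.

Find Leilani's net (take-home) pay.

$1206.02

SIMPLE IRA contribution: $1605.74 × 0.05 = $80.29
Traditional 401(k): $1605.74 × 0.0863 = $138.58
Pre-tax total = $80.29 + $138.58 = $218.87
Taxable wages = $1605.74 − $218.87 = $1386.87
Federal withholding: $1386.87 × 0.1236 = $171.42
Medicare: only $176777.07 − $175834.47 = $942.60 of this check is subject → $942.60 × 0.01 = $9.43
Total deductions = $80.29 + $138.58 + $171.42 + $9.43 = $399.72
Net pay = $1605.74 − $399.72 = $1206.02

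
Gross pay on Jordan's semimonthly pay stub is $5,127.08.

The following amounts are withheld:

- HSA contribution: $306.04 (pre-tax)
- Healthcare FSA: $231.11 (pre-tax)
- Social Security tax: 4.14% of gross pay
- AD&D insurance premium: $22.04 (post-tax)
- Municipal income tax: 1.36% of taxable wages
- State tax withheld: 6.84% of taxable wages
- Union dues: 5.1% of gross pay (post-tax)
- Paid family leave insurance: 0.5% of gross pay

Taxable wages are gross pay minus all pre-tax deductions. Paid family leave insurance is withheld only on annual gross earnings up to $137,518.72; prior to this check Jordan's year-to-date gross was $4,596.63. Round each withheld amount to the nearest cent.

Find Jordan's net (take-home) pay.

$3,692.14

HSA contribution: $306.04
Healthcare FSA: $231.11
Pre-tax total = $306.04 + $231.11 = $537.15
Taxable wages = $5,127.08 − $537.15 = $4,589.93
State tax withheld: $4,589.93 × 0.0684 = $313.95
Municipal income tax: $4,589.93 × 0.0136 = $62.42
Paid family leave insurance: cap not yet reached, full $5,127.08 is subject → $5,127.08 × 0.005 = $25.64
Social Security tax: $5,127.08 × 0.0414 = $212.26
AD&D insurance premium: $22.04
Union dues: $5,127.08 × 0.051 = $261.48
Total deductions = $306.04 + $231.11 + $313.95 + $62.42 + $25.64 + $212.26 + $22.04 + $261.48 = $1,434.94
Net pay = $5,127.08 − $1,434.94 = $3,692.14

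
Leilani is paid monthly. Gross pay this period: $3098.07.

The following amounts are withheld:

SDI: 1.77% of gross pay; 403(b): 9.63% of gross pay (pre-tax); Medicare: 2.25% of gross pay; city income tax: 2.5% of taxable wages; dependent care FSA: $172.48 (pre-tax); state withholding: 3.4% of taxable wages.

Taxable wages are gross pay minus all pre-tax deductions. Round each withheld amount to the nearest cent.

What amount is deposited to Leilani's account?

$2347.69

Dependent care FSA: $172.48
403(b): $3098.07 × 0.0963 = $298.34
Pre-tax total = $172.48 + $298.34 = $470.82
Taxable wages = $3098.07 − $470.82 = $2627.25
State withholding: $2627.25 × 0.034 = $89.33
City income tax: $2627.25 × 0.025 = $65.68
SDI: $3098.07 × 0.0177 = $54.84
Medicare: $3098.07 × 0.0225 = $69.71
Total deductions = $172.48 + $298.34 + $89.33 + $65.68 + $54.84 + $69.71 = $750.38
Net pay = $3098.07 − $750.38 = $2347.69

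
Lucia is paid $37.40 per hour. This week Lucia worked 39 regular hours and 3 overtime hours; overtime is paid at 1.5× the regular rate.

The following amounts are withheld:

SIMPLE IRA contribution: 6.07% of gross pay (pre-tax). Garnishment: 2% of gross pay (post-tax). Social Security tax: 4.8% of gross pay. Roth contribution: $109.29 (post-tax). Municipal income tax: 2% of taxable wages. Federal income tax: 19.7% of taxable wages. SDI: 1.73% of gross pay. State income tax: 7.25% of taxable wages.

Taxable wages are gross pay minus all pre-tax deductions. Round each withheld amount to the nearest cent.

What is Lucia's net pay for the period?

Regular pay: 39 × $37.40 = $1458.60
Overtime pay: 3 × $37.40 × 1.5 = $168.30
Gross pay = $1458.60 + $168.30 = $1626.90
SIMPLE IRA contribution: $1626.90 × 0.0607 = $98.75
Taxable wages = $1626.90 − $98.75 = $1528.15
Federal income tax: $1528.15 × 0.197 = $301.05
Municipal income tax: $1528.15 × 0.02 = $30.56
State income tax: $1528.15 × 0.0725 = $110.79
SDI: $1626.90 × 0.0173 = $28.15
Social Security tax: $1626.90 × 0.048 = $78.09
Garnishment: $1626.90 × 0.02 = $32.54
Roth contribution: $109.29
Total deductions = $98.75 + $301.05 + $30.56 + $110.79 + $28.15 + $78.09 + $32.54 + $109.29 = $789.22
Net pay = $1626.90 − $789.22 = $837.68

$837.68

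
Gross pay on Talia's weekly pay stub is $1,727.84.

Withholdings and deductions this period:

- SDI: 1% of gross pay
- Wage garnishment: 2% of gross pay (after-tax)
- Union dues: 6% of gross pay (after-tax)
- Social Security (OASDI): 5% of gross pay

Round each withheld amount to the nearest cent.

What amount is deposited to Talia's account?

Social Security (OASDI): $1,727.84 × 0.05 = $86.39
SDI: $1,727.84 × 0.01 = $17.28
Union dues: $1,727.84 × 0.06 = $103.67
Wage garnishment: $1,727.84 × 0.02 = $34.56
Total deductions = $86.39 + $17.28 + $103.67 + $34.56 = $241.90
Net pay = $1,727.84 − $241.90 = $1,485.94

$1,485.94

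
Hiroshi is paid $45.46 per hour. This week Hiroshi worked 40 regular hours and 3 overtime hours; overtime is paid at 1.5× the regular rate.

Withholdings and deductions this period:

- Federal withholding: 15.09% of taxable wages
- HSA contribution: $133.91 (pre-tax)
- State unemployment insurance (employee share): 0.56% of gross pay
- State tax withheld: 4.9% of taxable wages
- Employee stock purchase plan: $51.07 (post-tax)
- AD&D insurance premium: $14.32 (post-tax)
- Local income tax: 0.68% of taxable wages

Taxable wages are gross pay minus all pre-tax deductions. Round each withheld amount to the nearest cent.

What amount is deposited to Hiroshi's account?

$1,421.87

Regular pay: 40 × $45.46 = $1,818.40
Overtime pay: 3 × $45.46 × 1.5 = $204.57
Gross pay = $1,818.40 + $204.57 = $2,022.97
HSA contribution: $133.91
Taxable wages = $2,022.97 − $133.91 = $1,889.06
State tax withheld: $1,889.06 × 0.049 = $92.56
Federal withholding: $1,889.06 × 0.1509 = $285.06
Local income tax: $1,889.06 × 0.0068 = $12.85
State unemployment insurance (employee share): $2,022.97 × 0.0056 = $11.33
AD&D insurance premium: $14.32
Employee stock purchase plan: $51.07
Total deductions = $133.91 + $92.56 + $285.06 + $12.85 + $11.33 + $14.32 + $51.07 = $601.10
Net pay = $2,022.97 − $601.10 = $1,421.87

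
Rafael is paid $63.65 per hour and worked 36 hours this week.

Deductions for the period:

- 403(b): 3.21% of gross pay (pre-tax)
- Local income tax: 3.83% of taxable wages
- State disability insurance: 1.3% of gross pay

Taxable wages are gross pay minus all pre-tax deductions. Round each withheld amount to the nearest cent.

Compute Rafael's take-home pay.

$2,103.12

Gross pay: 36 × $63.65 = $2,291.40
403(b): $2,291.40 × 0.0321 = $73.55
Taxable wages = $2,291.40 − $73.55 = $2,217.85
Local income tax: $2,217.85 × 0.0383 = $84.94
State disability insurance: $2,291.40 × 0.013 = $29.79
Total deductions = $73.55 + $84.94 + $29.79 = $188.28
Net pay = $2,291.40 − $188.28 = $2,103.12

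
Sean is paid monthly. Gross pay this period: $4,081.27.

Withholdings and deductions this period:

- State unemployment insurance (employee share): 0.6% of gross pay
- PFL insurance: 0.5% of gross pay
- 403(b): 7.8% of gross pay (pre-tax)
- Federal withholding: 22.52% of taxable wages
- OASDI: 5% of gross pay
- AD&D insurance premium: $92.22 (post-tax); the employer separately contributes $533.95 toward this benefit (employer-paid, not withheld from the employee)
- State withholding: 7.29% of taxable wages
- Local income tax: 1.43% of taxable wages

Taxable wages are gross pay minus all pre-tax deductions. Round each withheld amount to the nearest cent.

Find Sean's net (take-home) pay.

403(b): $4,081.27 × 0.078 = $318.34
Taxable wages = $4,081.27 − $318.34 = $3,762.93
State withholding: $3,762.93 × 0.0729 = $274.32
Federal withholding: $3,762.93 × 0.2252 = $847.41
Local income tax: $3,762.93 × 0.0143 = $53.81
State unemployment insurance (employee share): $4,081.27 × 0.006 = $24.49
PFL insurance: $4,081.27 × 0.005 = $20.41
OASDI: $4,081.27 × 0.05 = $204.06
AD&D insurance premium: $92.22
(Employer's $533.95 toward AD&D insurance premium is not withheld from the employee.)
Total deductions = $318.34 + $274.32 + $847.41 + $53.81 + $24.49 + $20.41 + $204.06 + $92.22 = $1,835.06
Net pay = $4,081.27 − $1,835.06 = $2,246.21

$2,246.21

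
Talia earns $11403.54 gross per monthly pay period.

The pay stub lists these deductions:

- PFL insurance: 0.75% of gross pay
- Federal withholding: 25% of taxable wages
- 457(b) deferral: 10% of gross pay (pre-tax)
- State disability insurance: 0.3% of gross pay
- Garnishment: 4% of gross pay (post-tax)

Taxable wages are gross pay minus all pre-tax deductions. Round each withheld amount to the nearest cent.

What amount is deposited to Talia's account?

457(b) deferral: $11403.54 × 0.1 = $1140.35
Taxable wages = $11403.54 − $1140.35 = $10263.19
Federal withholding: $10263.19 × 0.25 = $2565.80
State disability insurance: $11403.54 × 0.003 = $34.21
PFL insurance: $11403.54 × 0.0075 = $85.53
Garnishment: $11403.54 × 0.04 = $456.14
Total deductions = $1140.35 + $2565.80 + $34.21 + $85.53 + $456.14 = $4282.03
Net pay = $11403.54 − $4282.03 = $7121.51

$7121.51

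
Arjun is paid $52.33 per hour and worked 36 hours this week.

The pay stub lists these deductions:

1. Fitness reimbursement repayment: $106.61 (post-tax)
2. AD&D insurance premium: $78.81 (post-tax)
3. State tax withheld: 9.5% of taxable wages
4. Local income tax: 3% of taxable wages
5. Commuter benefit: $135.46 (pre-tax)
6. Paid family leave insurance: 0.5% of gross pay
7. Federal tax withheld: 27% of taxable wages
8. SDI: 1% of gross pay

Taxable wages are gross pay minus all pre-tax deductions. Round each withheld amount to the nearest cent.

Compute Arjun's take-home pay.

Gross pay: 36 × $52.33 = $1,883.88
Commuter benefit: $135.46
Taxable wages = $1,883.88 − $135.46 = $1,748.42
State tax withheld: $1,748.42 × 0.095 = $166.10
Local income tax: $1,748.42 × 0.03 = $52.45
Federal tax withheld: $1,748.42 × 0.27 = $472.07
SDI: $1,883.88 × 0.01 = $18.84
Paid family leave insurance: $1,883.88 × 0.005 = $9.42
AD&D insurance premium: $78.81
Fitness reimbursement repayment: $106.61
Total deductions = $135.46 + $166.10 + $52.45 + $472.07 + $18.84 + $9.42 + $78.81 + $106.61 = $1,039.76
Net pay = $1,883.88 − $1,039.76 = $844.12

$844.12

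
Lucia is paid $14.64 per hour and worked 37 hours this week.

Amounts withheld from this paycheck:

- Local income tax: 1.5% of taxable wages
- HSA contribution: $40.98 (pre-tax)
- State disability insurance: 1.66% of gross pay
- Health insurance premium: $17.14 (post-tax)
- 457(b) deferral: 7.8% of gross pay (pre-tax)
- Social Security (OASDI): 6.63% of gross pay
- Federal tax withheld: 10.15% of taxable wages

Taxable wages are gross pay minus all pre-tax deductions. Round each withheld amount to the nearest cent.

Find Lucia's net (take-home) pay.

Gross pay: 37 × $14.64 = $541.68
HSA contribution: $40.98
457(b) deferral: $541.68 × 0.078 = $42.25
Pre-tax total = $40.98 + $42.25 = $83.23
Taxable wages = $541.68 − $83.23 = $458.45
Federal tax withheld: $458.45 × 0.1015 = $46.53
Local income tax: $458.45 × 0.015 = $6.88
State disability insurance: $541.68 × 0.0166 = $8.99
Social Security (OASDI): $541.68 × 0.0663 = $35.91
Health insurance premium: $17.14
Total deductions = $40.98 + $42.25 + $46.53 + $6.88 + $8.99 + $35.91 + $17.14 = $198.68
Net pay = $541.68 − $198.68 = $343.00

$343.00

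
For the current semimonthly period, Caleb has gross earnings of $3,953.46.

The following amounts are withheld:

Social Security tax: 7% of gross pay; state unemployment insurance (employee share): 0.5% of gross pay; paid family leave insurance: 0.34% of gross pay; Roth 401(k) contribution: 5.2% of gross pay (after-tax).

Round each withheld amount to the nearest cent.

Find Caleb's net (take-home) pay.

$3,437.93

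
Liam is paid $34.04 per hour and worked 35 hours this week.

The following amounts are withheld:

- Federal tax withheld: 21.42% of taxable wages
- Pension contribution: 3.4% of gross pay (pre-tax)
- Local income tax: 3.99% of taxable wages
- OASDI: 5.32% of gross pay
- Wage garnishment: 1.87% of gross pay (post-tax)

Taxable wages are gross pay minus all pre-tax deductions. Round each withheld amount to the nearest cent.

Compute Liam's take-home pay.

$772.79

Gross pay: 35 × $34.04 = $1,191.40
Pension contribution: $1,191.40 × 0.034 = $40.51
Taxable wages = $1,191.40 − $40.51 = $1,150.89
Local income tax: $1,150.89 × 0.0399 = $45.92
Federal tax withheld: $1,150.89 × 0.2142 = $246.52
OASDI: $1,191.40 × 0.0532 = $63.38
Wage garnishment: $1,191.40 × 0.0187 = $22.28
Total deductions = $40.51 + $45.92 + $246.52 + $63.38 + $22.28 = $418.61
Net pay = $1,191.40 − $418.61 = $772.79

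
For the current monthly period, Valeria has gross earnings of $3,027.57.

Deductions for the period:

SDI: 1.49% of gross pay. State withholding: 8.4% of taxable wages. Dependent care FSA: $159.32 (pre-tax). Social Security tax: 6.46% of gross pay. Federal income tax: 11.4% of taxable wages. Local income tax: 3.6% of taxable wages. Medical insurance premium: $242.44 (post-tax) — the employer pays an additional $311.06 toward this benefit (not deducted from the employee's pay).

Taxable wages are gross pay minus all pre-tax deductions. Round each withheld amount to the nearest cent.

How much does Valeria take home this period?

$1,713.95

Dependent care FSA: $159.32
Taxable wages = $3,027.57 − $159.32 = $2,868.25
Local income tax: $2,868.25 × 0.036 = $103.26
State withholding: $2,868.25 × 0.084 = $240.93
Federal income tax: $2,868.25 × 0.114 = $326.98
Social Security tax: $3,027.57 × 0.0646 = $195.58
SDI: $3,027.57 × 0.0149 = $45.11
Medical insurance premium: $242.44
(Employer's $311.06 toward medical insurance premium is not withheld from the employee.)
Total deductions = $159.32 + $103.26 + $240.93 + $326.98 + $195.58 + $45.11 + $242.44 = $1,313.62
Net pay = $3,027.57 − $1,313.62 = $1,713.95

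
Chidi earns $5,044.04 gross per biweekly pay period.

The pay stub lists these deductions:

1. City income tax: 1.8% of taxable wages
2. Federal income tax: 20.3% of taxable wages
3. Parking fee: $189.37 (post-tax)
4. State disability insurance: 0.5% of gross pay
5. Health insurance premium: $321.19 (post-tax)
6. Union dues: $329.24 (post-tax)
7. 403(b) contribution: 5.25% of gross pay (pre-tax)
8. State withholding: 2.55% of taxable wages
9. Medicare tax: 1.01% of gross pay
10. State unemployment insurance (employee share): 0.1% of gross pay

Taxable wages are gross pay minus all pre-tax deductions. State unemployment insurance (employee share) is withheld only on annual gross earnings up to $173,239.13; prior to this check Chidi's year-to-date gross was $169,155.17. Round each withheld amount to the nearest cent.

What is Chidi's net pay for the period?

403(b) contribution: $5,044.04 × 0.0525 = $264.81
Taxable wages = $5,044.04 − $264.81 = $4,779.23
Federal income tax: $4,779.23 × 0.203 = $970.18
State withholding: $4,779.23 × 0.0255 = $121.87
City income tax: $4,779.23 × 0.018 = $86.03
State disability insurance: $5,044.04 × 0.005 = $25.22
State unemployment insurance (employee share): only $173,239.13 − $169,155.17 = $4,083.96 of this check is subject → $4,083.96 × 0.001 = $4.08
Medicare tax: $5,044.04 × 0.0101 = $50.94
Parking fee: $189.37
Union dues: $329.24
Health insurance premium: $321.19
Total deductions = $264.81 + $970.18 + $121.87 + $86.03 + $25.22 + $4.08 + $50.94 + $189.37 + $329.24 + $321.19 = $2,362.93
Net pay = $5,044.04 − $2,362.93 = $2,681.11

$2,681.11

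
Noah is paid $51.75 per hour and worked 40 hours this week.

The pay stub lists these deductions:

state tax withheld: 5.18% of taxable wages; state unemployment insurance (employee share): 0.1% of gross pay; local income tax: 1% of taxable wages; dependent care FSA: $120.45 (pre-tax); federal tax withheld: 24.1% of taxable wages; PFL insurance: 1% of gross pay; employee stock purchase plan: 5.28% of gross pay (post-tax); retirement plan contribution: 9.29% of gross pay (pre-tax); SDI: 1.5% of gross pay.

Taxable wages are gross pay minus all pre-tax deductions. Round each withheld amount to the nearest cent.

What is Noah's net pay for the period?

Gross pay: 40 × $51.75 = $2,070.00
Retirement plan contribution: $2,070.00 × 0.0929 = $192.30
Dependent care FSA: $120.45
Pre-tax total = $192.30 + $120.45 = $312.75
Taxable wages = $2,070.00 − $312.75 = $1,757.25
State tax withheld: $1,757.25 × 0.0518 = $91.03
Federal tax withheld: $1,757.25 × 0.241 = $423.50
Local income tax: $1,757.25 × 0.01 = $17.57
SDI: $2,070.00 × 0.015 = $31.05
PFL insurance: $2,070.00 × 0.01 = $20.70
State unemployment insurance (employee share): $2,070.00 × 0.001 = $2.07
Employee stock purchase plan: $2,070.00 × 0.0528 = $109.30
Total deductions = $192.30 + $120.45 + $91.03 + $423.50 + $17.57 + $31.05 + $20.70 + $2.07 + $109.30 = $1,007.97
Net pay = $2,070.00 − $1,007.97 = $1,062.03

$1,062.03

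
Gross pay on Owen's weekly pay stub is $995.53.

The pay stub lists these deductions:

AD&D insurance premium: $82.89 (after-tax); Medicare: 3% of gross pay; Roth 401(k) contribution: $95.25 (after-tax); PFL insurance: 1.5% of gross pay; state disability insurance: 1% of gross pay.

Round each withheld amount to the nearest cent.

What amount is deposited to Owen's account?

$762.63

Medicare: $995.53 × 0.03 = $29.87
State disability insurance: $995.53 × 0.01 = $9.96
PFL insurance: $995.53 × 0.015 = $14.93
AD&D insurance premium: $82.89
Roth 401(k) contribution: $95.25
Total deductions = $29.87 + $9.96 + $14.93 + $82.89 + $95.25 = $232.90
Net pay = $995.53 − $232.90 = $762.63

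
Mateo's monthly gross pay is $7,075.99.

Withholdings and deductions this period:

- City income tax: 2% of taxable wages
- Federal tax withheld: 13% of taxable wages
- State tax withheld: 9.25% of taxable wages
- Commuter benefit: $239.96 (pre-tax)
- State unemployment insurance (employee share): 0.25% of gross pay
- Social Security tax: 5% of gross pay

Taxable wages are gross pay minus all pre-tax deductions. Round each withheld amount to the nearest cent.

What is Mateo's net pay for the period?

$4,806.81

Commuter benefit: $239.96
Taxable wages = $7,075.99 − $239.96 = $6,836.03
Federal tax withheld: $6,836.03 × 0.13 = $888.68
State tax withheld: $6,836.03 × 0.0925 = $632.33
City income tax: $6,836.03 × 0.02 = $136.72
State unemployment insurance (employee share): $7,075.99 × 0.0025 = $17.69
Social Security tax: $7,075.99 × 0.05 = $353.80
Total deductions = $239.96 + $888.68 + $632.33 + $136.72 + $17.69 + $353.80 = $2,269.18
Net pay = $7,075.99 − $2,269.18 = $4,806.81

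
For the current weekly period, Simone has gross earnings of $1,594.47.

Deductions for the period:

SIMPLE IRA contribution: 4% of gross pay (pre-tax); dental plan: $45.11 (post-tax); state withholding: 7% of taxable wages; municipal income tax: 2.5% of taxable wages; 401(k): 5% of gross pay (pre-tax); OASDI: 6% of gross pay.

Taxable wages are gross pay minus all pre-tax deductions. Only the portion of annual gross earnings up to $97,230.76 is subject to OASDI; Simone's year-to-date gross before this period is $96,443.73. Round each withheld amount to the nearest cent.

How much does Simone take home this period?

$1,220.80

SIMPLE IRA contribution: $1,594.47 × 0.04 = $63.78
401(k): $1,594.47 × 0.05 = $79.72
Pre-tax total = $63.78 + $79.72 = $143.50
Taxable wages = $1,594.47 − $143.50 = $1,450.97
State withholding: $1,450.97 × 0.07 = $101.57
Municipal income tax: $1,450.97 × 0.025 = $36.27
OASDI: only $97,230.76 − $96,443.73 = $787.03 of this check is subject → $787.03 × 0.06 = $47.22
Dental plan: $45.11
Total deductions = $63.78 + $79.72 + $101.57 + $36.27 + $47.22 + $45.11 = $373.67
Net pay = $1,594.47 − $373.67 = $1,220.80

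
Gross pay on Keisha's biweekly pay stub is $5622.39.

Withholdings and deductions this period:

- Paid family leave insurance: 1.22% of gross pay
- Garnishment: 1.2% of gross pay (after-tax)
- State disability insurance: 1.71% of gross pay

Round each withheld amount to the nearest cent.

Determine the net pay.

$5390.19

Paid family leave insurance: $5622.39 × 0.0122 = $68.59
State disability insurance: $5622.39 × 0.0171 = $96.14
Garnishment: $5622.39 × 0.012 = $67.47
Total deductions = $68.59 + $96.14 + $67.47 = $232.20
Net pay = $5622.39 − $232.20 = $5390.19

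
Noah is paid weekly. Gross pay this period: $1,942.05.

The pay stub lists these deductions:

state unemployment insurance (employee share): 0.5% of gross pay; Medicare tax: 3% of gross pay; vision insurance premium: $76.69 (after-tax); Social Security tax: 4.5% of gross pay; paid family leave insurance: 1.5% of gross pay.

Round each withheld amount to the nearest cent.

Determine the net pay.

$1,680.87

Medicare tax: $1,942.05 × 0.03 = $58.26
Paid family leave insurance: $1,942.05 × 0.015 = $29.13
Social Security tax: $1,942.05 × 0.045 = $87.39
State unemployment insurance (employee share): $1,942.05 × 0.005 = $9.71
Vision insurance premium: $76.69
Total deductions = $58.26 + $29.13 + $87.39 + $9.71 + $76.69 = $261.18
Net pay = $1,942.05 − $261.18 = $1,680.87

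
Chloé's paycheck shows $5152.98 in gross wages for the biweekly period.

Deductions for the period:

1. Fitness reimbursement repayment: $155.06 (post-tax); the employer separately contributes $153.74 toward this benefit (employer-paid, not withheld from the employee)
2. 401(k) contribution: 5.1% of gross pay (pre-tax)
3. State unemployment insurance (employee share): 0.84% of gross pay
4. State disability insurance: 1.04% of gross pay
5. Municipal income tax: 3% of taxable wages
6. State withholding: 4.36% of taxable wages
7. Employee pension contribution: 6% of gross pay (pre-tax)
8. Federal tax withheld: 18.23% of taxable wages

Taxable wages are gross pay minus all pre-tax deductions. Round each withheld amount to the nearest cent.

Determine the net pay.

Employee pension contribution: $5152.98 × 0.06 = $309.18
401(k) contribution: $5152.98 × 0.051 = $262.80
Pre-tax total = $309.18 + $262.80 = $571.98
Taxable wages = $5152.98 − $571.98 = $4581.00
Municipal income tax: $4581.00 × 0.03 = $137.43
State withholding: $4581.00 × 0.0436 = $199.73
Federal tax withheld: $4581.00 × 0.1823 = $835.12
State disability insurance: $5152.98 × 0.0104 = $53.59
State unemployment insurance (employee share): $5152.98 × 0.0084 = $43.29
Fitness reimbursement repayment: $155.06
(Employer's $153.74 toward fitness reimbursement repayment is not withheld from the employee.)
Total deductions = $309.18 + $262.80 + $137.43 + $199.73 + $835.12 + $53.59 + $43.29 + $155.06 = $1996.20
Net pay = $5152.98 − $1996.20 = $3156.78

$3156.78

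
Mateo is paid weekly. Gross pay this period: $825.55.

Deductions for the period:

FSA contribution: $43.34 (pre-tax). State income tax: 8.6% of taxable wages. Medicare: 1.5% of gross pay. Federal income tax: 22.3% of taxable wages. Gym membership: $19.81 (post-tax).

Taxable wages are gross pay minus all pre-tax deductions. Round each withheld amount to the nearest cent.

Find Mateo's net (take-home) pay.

FSA contribution: $43.34
Taxable wages = $825.55 − $43.34 = $782.21
Federal income tax: $782.21 × 0.223 = $174.43
State income tax: $782.21 × 0.086 = $67.27
Medicare: $825.55 × 0.015 = $12.38
Gym membership: $19.81
Total deductions = $43.34 + $174.43 + $67.27 + $12.38 + $19.81 = $317.23
Net pay = $825.55 − $317.23 = $508.32

$508.32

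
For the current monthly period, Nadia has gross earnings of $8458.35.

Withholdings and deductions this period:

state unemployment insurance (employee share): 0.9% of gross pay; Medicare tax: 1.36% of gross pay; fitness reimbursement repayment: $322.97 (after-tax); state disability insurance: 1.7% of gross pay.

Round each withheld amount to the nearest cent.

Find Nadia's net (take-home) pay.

State disability insurance: $8458.35 × 0.017 = $143.79
Medicare tax: $8458.35 × 0.0136 = $115.03
State unemployment insurance (employee share): $8458.35 × 0.009 = $76.13
Fitness reimbursement repayment: $322.97
Total deductions = $143.79 + $115.03 + $76.13 + $322.97 = $657.92
Net pay = $8458.35 − $657.92 = $7800.43

$7800.43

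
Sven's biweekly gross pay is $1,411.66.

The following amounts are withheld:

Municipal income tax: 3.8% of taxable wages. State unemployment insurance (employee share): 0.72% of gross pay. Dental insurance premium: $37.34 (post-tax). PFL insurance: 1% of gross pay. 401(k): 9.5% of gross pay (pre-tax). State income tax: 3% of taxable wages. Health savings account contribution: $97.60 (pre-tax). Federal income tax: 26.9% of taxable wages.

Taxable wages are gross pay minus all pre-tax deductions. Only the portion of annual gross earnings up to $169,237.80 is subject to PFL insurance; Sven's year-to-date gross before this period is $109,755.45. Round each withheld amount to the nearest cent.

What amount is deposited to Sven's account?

$720.68

401(k): $1,411.66 × 0.095 = $134.11
Health savings account contribution: $97.60
Pre-tax total = $134.11 + $97.60 = $231.71
Taxable wages = $1,411.66 − $231.71 = $1,179.95
State income tax: $1,179.95 × 0.03 = $35.40
Municipal income tax: $1,179.95 × 0.038 = $44.84
Federal income tax: $1,179.95 × 0.269 = $317.41
State unemployment insurance (employee share): $1,411.66 × 0.0072 = $10.16
PFL insurance: cap not yet reached, full $1,411.66 is subject → $1,411.66 × 0.01 = $14.12
Dental insurance premium: $37.34
Total deductions = $134.11 + $97.60 + $35.40 + $44.84 + $317.41 + $10.16 + $14.12 + $37.34 = $690.98
Net pay = $1,411.66 − $690.98 = $720.68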